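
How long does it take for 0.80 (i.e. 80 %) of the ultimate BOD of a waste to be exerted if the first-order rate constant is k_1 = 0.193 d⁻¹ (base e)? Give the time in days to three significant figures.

y/L₀ = 1 − e^(−k_1 t) = 0.80 ⇒ e^(−k_1 t) = 0.200
t = −ln(0.200) / 0.193 = 1.609 / 0.193 = 8.339 d.

t ≈ 8.34 d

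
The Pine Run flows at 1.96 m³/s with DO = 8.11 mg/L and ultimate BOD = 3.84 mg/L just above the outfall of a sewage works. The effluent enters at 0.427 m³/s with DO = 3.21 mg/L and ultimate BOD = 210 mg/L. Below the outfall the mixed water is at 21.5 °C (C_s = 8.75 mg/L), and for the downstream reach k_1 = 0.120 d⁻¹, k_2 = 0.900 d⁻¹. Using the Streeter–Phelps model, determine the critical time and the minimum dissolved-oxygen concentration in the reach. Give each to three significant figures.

t_c ≈ 2.23 d; minimum DO ≈ 4.59 mg/L

Mixed DO = (1.96×8.11 + 0.427×3.21)/(1.96+0.427) = 17.27/2.387 = 7.233 mg/L.
Mixed L₀ = (1.96×3.84 + 0.427×210)/(2.387) = 97.20/2.387 = 40.72 mg/L.
Initial deficit D₀ = C_s − DO₀ = 8.75 − 7.233 = 1.517 mg/L.
t_c = (1/0.7800) ln[(0.900/0.120)(1 − 1.517×0.7800/(0.120×40.72))] = 1.282 × ln(5.684) = 2.228 d.
D_c = (0.120/0.900) × 40.72 × e^(−0.120×2.228) = 0.1333 × 40.72 × 0.7654 = 4.156 mg/L.
Minimum DO = 8.75 − 4.156 = 4.594 mg/L.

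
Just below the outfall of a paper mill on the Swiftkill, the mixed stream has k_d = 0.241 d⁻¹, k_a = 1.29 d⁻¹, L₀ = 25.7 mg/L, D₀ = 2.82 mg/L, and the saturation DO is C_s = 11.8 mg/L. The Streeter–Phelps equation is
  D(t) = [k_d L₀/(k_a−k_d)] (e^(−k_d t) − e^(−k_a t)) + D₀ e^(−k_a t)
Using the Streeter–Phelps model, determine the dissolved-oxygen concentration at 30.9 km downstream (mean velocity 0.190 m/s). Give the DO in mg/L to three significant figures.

Travel time t = x/v = 30.9 km / (0.190 m/s) = 30900 m / 0.190 m/s = 162600 s = 1.882 d.
k_d L₀/(k_a−k_d) = 0.241×25.7/(1.29−0.241) = 6.194/1.049 = 5.904 mg/L.
e^(−k_d t) = e^(−0.241×1.882) = 0.6353; e^(−k_a t) = e^(−1.29×1.882) = 0.08820.
D = 5.904 × (0.6353 − 0.08820) + 2.82 × 0.08820 = 3.230 + 0.2487 = 3.479 mg/L.
DO = C_s − D = 11.8 − 3.479 = 8.321 mg/L.

DO ≈ 8.32 mg/L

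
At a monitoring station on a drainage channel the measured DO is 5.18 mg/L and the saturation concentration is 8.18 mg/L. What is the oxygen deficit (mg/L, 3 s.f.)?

D = C_s − C = 8.18 − 5.18 = 3.00 mg/L.

D ≈ 3.00 mg/L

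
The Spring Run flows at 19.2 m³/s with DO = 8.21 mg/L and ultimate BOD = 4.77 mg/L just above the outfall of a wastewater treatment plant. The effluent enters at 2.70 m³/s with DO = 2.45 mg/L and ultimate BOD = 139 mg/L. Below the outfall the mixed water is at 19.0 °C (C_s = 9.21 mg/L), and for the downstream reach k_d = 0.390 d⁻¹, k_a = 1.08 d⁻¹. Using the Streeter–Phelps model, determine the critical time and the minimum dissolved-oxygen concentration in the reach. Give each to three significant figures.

t_c ≈ 1.25 d; minimum DO ≈ 4.49 mg/L

Mixed DO = (19.2×8.21 + 2.70×2.45)/(19.2+2.70) = 164.2/21.90 = 7.500 mg/L.
Mixed L₀ = (19.2×4.77 + 2.70×139)/(21.90) = 466.9/21.90 = 21.32 mg/L.
Initial deficit D₀ = C_s − DO₀ = 9.21 − 7.500 = 1.710 mg/L.
t_c = (1/0.6900) ln[(1.08/0.390)(1 − 1.710×0.6900/(0.390×21.32))] = 1.449 × ln(2.376) = 1.254 d.
D_c = (0.390/1.08) × 21.32 × e^(−0.390×1.254) = 0.3611 × 21.32 × 0.6131 = 4.720 mg/L.
Minimum DO = 9.21 − 4.720 = 4.490 mg/L.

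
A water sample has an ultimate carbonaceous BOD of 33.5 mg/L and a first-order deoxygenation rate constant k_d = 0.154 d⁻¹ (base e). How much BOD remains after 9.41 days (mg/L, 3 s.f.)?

L ≈ 7.86 mg/L

L_t = L₀ e^(−k_d t) = 33.5 × e^(−0.154×9.41) = 33.5 × 0.2348 = 7.865 mg/L.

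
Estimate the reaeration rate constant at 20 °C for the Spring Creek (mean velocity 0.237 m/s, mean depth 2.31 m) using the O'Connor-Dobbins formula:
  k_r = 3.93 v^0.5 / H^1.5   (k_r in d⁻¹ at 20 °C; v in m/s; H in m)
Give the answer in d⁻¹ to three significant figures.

k_r ≈ 0.545 d⁻¹

k_r = 3.93 × 0.237^0.5 / 2.31^1.5 = 3.93 × 0.4868 / 3.511 = 0.5449 d⁻¹.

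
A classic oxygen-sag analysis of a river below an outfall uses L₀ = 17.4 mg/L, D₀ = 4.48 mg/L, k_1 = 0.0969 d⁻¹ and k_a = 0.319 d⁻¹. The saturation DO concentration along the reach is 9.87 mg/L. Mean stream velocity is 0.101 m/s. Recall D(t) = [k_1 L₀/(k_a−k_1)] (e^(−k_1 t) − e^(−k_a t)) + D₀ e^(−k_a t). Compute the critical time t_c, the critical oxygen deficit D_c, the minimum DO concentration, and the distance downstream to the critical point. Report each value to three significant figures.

t_c = [1/(k_a−k_1)] ln[(k_a/k_1)(1 − D₀(k_a−k_1)/(k_1 L₀))]
= [1/(0.319−0.0969)] ln[(0.319/0.0969)(1 − 4.48×0.2221/(0.0969×17.4))]
= (1/0.2221) ln[3.292 × 0.4099] = 4.502 × ln(1.349) = 4.502 × 0.2996 = 1.349 d.
D_c = (k_1/k_a) L₀ e^(−k_1 t_c) = (0.0969/0.319) × 17.4 × e^(−0.0969×1.349) = 0.3038 × 17.4 × 0.8775 = 4.638 mg/L.
Minimum DO = C_s − D_c = 9.87 − 4.638 = 5.232 mg/L.
x_c = v t_c = 0.101 m/s × 1.349 d × 86400 s/d = 11770 m ≈ 11.8 km.

t_c ≈ 1.35 d; D_c ≈ 4.64 mg/L; min DO ≈ 5.23 mg/L; x_c ≈ 11.8 km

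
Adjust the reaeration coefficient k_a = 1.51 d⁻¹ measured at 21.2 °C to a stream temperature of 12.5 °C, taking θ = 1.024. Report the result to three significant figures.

k_a ≈ 1.23 d⁻¹

k_a(T₂) = k_a(T₁) · θ^(T₂−T₁) = 1.51 × 1.024^(12.5−21.2)
= 1.51 × 1.024^-8.70 = 1.51 × 0.8136 = 1.228 d⁻¹.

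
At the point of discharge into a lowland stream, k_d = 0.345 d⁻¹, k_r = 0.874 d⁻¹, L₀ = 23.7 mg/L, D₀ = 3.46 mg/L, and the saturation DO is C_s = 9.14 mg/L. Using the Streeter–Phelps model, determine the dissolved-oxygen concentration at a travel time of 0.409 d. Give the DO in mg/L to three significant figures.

k_d L₀/(k_r−k_d) = 0.345×23.7/(0.874−0.345) = 8.176/0.5290 = 15.46 mg/L.
e^(−k_d t) = e^(−0.345×0.4090) = 0.8684; e^(−k_r t) = e^(−0.874×0.4090) = 0.6994.
D = 15.46 × (0.8684 − 0.6994) + 3.46 × 0.6994 = 2.611 + 2.420 = 5.031 mg/L.
DO = C_s − D = 9.14 − 5.031 = 4.109 mg/L.

DO ≈ 4.11 mg/L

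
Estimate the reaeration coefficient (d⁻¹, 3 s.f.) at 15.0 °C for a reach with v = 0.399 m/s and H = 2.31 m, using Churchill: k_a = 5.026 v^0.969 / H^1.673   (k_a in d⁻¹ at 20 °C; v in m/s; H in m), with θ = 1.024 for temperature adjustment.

k_a(20) = 5.026 × 0.399^0.969 / 2.31^1.673 = 5.026 × 0.4105 / 4.058 = 0.5084 d⁻¹.
k_a(15.0) = 0.5084 × 1.024^(15.0−20) = 0.5084 × 0.8882 = 0.4516 d⁻¹.

k_a ≈ 0.452 d⁻¹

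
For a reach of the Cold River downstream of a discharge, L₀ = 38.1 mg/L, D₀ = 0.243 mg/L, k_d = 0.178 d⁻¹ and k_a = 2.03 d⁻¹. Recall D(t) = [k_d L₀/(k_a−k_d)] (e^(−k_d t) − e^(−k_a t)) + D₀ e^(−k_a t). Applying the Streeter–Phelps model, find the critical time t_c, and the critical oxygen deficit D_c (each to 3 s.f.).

t_c ≈ 1.28 d; D_c ≈ 2.66 mg/L

With k_a/k_d = 11.40 and 1 − D₀(k_a−k_d)/(k_d L₀) = 0.9336,
t_c = ln(11.40 × 0.9336) / (2.03 − 0.178) = ln(10.65) / 1.852 = 2.365/1.852 = 1.277 d.
D_c = (k_d/k_a) L₀ e^(−k_d t_c) = (0.178/2.03) × 38.1 × e^(−0.178×1.277) = 0.08768 × 38.1 × 0.7967 = 2.661 mg/L.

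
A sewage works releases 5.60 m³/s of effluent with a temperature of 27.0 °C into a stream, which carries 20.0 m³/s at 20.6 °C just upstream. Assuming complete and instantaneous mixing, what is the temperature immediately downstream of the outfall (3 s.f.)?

Flow-weighted mixing: C = (Q_r C_r + Q_w C_w)/(Q_r + Q_w)
= (20.0×20.6 + 5.60×27.0)/(20.0 + 5.60) = 563.2/25.60 = 22.00 °C.

22.0 °C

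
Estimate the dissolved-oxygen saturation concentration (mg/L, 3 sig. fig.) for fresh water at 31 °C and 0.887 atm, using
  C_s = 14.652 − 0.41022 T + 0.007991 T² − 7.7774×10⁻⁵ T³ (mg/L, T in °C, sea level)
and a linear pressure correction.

At sea level: C_s = 14.652 − 0.41022×31 + 0.007991×31² − 7.7774×10⁻⁵×31³ = 7.298 mg/L.
Pressure correction: C_s' = 7.298 × 0.887 = 6.473 mg/L.

C_s ≈ 6.47 mg/L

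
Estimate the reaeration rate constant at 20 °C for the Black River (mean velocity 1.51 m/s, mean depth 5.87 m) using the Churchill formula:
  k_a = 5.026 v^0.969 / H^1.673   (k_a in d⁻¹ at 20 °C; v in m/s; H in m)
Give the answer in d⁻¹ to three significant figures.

k_a = 5.026 × 1.51^0.969 / 5.87^1.673 = 5.026 × 1.491 / 19.32 = 0.3879 d⁻¹.

k_a ≈ 0.388 d⁻¹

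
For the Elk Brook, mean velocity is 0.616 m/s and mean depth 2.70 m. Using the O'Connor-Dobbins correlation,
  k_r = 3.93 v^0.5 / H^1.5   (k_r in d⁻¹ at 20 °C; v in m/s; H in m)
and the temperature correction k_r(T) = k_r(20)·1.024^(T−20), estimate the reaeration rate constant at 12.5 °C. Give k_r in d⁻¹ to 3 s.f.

k_r ≈ 0.582 d⁻¹

k_r(20) = 3.93 × 0.616^0.5 / 2.70^1.5 = 3.93 × 0.7849 / 4.437 = 0.6952 d⁻¹.
k_r(12.5) = 0.6952 × 1.024^(12.5−20) = 0.6952 × 0.8370 = 0.5820 d⁻¹.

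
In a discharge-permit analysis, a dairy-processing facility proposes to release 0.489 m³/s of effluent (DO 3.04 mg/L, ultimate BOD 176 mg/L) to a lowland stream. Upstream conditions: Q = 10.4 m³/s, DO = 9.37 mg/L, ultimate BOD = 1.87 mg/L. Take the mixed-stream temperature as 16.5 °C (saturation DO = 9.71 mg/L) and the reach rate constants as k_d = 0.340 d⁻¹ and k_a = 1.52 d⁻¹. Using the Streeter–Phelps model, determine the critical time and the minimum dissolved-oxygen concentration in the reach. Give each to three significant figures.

Mixed DO = (10.4×9.37 + 0.489×3.04)/(10.4+0.489) = 98.93/10.89 = 9.086 mg/L.
Mixed L₀ = (10.4×1.87 + 0.489×176)/(10.89) = 105.5/10.89 = 9.690 mg/L.
Initial deficit D₀ = C_s − DO₀ = 9.71 − 9.086 = 0.6243 mg/L.
t_c = (1/1.180) ln[(1.52/0.340)(1 − 0.6243×1.180/(0.340×9.690))] = 0.8475 × ln(3.471) = 1.055 d.
D_c = (0.340/1.52) × 9.690 × e^(−0.340×1.055) = 0.2237 × 9.690 × 0.6987 = 1.514 mg/L.
Minimum DO = 9.71 − 1.514 = 8.196 mg/L.

t_c ≈ 1.05 d; minimum DO ≈ 8.20 mg/L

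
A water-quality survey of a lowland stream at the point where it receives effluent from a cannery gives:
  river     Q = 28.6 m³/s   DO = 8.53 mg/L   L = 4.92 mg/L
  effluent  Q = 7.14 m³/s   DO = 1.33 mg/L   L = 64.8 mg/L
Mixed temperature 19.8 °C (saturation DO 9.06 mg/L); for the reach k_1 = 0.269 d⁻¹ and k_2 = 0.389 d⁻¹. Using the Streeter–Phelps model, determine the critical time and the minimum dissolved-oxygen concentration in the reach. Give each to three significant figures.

t_c ≈ 2.63 d; minimum DO ≈ 3.30 mg/L

Mixed DO = (28.6×8.53 + 7.14×1.33)/(28.6+7.14) = 253.5/35.74 = 7.092 mg/L.
Mixed L₀ = (28.6×4.92 + 7.14×64.8)/(35.74) = 603.4/35.74 = 16.88 mg/L.
Initial deficit D₀ = C_s − DO₀ = 9.06 − 7.092 = 1.968 mg/L.
t_c = (1/0.1200) ln[(0.389/0.269)(1 − 1.968×0.1200/(0.269×16.88))] = 8.333 × ln(1.371) = 2.629 d.
D_c = (0.269/0.389) × 16.88 × e^(−0.269×2.629) = 0.6915 × 16.88 × 0.4930 = 5.756 mg/L.
Minimum DO = 9.06 − 5.756 = 3.304 mg/L.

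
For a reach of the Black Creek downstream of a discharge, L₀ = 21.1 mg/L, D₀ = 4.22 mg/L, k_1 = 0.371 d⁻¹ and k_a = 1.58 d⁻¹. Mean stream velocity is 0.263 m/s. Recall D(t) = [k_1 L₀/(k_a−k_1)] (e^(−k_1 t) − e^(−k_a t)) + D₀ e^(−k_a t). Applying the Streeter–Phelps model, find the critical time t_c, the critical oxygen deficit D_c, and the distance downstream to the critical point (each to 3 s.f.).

t_c = [1/(k_a−k_1)] ln[(k_a/k_1)(1 − D₀(k_a−k_1)/(k_1 L₀))]
= [1/(1.58−0.371)] ln[(1.58/0.371)(1 − 4.22×1.209/(0.371×21.1))]
= (1/1.209) ln[4.259 × 0.3482] = 0.8271 × ln(1.483) = 0.8271 × 0.3941 = 0.3260 d.
L(t_c) = L₀ e^(−k_1 t_c) = 21.1 × 0.8861 = 18.70 mg/L, and at the critical point k_a D_c = k_1 L, so D_c = (0.371/1.58) × 18.70 = 4.390 mg/L.
x_c = v t_c = 0.263 m/s × 0.3260 d × 86400 s/d = 7408 m ≈ 7.41 km.

t_c ≈ 0.326 d; D_c ≈ 4.39 mg/L; x_c ≈ 7.41 km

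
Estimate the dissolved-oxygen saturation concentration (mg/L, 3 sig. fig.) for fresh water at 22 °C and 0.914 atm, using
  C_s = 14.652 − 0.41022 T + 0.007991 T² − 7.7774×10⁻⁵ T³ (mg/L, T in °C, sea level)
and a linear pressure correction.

At sea level: C_s = 14.652 − 0.41022×22 + 0.007991×22² − 7.7774×10⁻⁵×22³ = 8.667 mg/L.
Pressure correction: C_s' = 8.667 × 0.914 = 7.921 mg/L.

C_s ≈ 7.92 mg/L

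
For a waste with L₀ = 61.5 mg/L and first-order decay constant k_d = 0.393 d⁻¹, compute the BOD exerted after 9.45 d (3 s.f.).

y ≈ 60.0 mg/L

y_t = L₀(1 − e^(−k_d t)) = 61.5 × (1 − e^(−0.393×9.45))
= 61.5 × (1 − 0.02438) = 61.5 × 0.9756 = 60.00 mg/L.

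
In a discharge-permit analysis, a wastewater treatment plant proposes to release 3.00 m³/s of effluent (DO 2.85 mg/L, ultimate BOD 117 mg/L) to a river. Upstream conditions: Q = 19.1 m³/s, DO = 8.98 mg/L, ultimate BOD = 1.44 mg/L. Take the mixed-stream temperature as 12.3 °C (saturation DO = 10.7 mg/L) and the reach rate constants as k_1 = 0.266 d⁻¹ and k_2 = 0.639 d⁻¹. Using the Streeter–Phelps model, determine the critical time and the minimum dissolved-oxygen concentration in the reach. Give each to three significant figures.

Mixed DO = (19.1×8.98 + 3.00×2.85)/(19.1+3.00) = 180.1/22.10 = 8.148 mg/L.
Mixed L₀ = (19.1×1.44 + 3.00×117)/(22.10) = 378.5/22.10 = 17.13 mg/L.
Initial deficit D₀ = C_s − DO₀ = 10.7 − 8.148 = 2.552 mg/L.
t_c = (1/0.3730) ln[(0.639/0.266)(1 − 2.552×0.3730/(0.266×17.13))] = 2.681 × ln(1.900) = 1.721 d.
D_c = (0.266/0.639) × 17.13 × e^(−0.266×1.721) = 0.4163 × 17.13 × 0.6326 = 4.510 mg/L.
Minimum DO = 10.7 − 4.510 = 6.190 mg/L.

t_c ≈ 1.72 d; minimum DO ≈ 6.19 mg/L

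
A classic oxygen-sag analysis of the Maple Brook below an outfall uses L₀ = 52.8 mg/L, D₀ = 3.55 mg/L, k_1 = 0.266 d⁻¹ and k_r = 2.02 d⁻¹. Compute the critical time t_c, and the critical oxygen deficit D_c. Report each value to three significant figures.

t_c ≈ 0.822 d; D_c ≈ 5.59 mg/L

t_c = [1/(k_r−k_1)] ln[(k_r/k_1)(1 − D₀(k_r−k_1)/(k_1 L₀))]
= [1/(2.02−0.266)] ln[(2.02/0.266)(1 − 3.55×1.754/(0.266×52.8))]
= (1/1.754) ln[7.594 × 0.5567] = 0.5701 × ln(4.227) = 0.5701 × 1.442 = 0.8219 d.
D_c = (k_1/k_r) L₀ e^(−k_1 t_c) = (0.266/2.02) × 52.8 × e^(−0.266×0.8219) = 0.1317 × 52.8 × 0.8036 = 5.588 mg/L.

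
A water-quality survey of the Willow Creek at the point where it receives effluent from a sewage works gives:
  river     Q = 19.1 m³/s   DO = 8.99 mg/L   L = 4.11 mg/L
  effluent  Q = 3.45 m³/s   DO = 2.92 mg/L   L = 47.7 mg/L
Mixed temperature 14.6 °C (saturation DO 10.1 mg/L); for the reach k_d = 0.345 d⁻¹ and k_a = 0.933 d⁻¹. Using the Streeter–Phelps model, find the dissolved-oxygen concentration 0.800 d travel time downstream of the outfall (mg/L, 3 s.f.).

DO ≈ 7.33 mg/L

Mixed DO = (19.1×8.99 + 3.45×2.92)/(19.1+3.45) = 181.8/22.55 = 8.061 mg/L.
Mixed L₀ = (19.1×4.11 + 3.45×47.7)/(22.55) = 243.1/22.55 = 10.78 mg/L.
Initial deficit D₀ = C_s − DO₀ = 10.1 − 8.061 = 2.039 mg/L.
D(0.800) = [0.345×10.78/(0.933−0.345)](e^(−0.345×0.800) − e^(−0.933×0.800)) + 2.039 e^(−0.933×0.800)
= 6.324 × (0.7588 − 0.4741) + 2.039 × 0.4741 = 2.767 mg/L.
DO = 10.1 − 2.767 = 7.333 mg/L.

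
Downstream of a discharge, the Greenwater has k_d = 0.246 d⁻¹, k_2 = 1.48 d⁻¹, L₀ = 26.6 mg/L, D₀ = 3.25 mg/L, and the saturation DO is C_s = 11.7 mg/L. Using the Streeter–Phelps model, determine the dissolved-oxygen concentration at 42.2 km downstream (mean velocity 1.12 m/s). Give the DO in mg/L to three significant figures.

DO ≈ 8.01 mg/L

Travel time t = x/v = 42.2 km / (1.12 m/s) = 42200 m / 1.12 m/s = 37680 s = 0.4361 d.
k_d L₀/(k_2−k_d) = 0.246×26.6/(1.48−0.246) = 6.544/1.234 = 5.303 mg/L.
e^(−k_d t) = e^(−0.246×0.4361) = 0.8983; e^(−k_2 t) = e^(−1.48×0.4361) = 0.5244.
D = 5.303 × (0.8983 − 0.5244) + 3.25 × 0.5244 = 1.982 + 1.704 = 3.687 mg/L.
DO = C_s − D = 11.7 − 3.687 = 8.013 mg/L.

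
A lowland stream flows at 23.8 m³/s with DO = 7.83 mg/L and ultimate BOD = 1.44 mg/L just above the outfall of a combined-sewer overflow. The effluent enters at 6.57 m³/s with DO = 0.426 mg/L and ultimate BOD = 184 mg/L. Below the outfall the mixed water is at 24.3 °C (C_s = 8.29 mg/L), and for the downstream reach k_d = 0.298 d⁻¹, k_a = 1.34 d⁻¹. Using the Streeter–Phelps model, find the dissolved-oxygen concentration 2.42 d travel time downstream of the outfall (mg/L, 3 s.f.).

DO ≈ 2.98 mg/L

Mixed DO = (23.8×7.83 + 6.57×0.426)/(23.8+6.57) = 189.2/30.37 = 6.228 mg/L.
Mixed L₀ = (23.8×1.44 + 6.57×184)/(30.37) = 1243/30.37 = 40.93 mg/L.
Initial deficit D₀ = C_s − DO₀ = 8.29 − 6.228 = 2.062 mg/L.
D(2.42) = [0.298×40.93/(1.34−0.298)](e^(−0.298×2.42) − e^(−1.34×2.42)) + 2.062 e^(−1.34×2.42)
= 11.71 × (0.4862 − 0.03905) + 2.062 × 0.03905 = 5.315 mg/L.
DO = 8.29 − 5.315 = 2.975 mg/L.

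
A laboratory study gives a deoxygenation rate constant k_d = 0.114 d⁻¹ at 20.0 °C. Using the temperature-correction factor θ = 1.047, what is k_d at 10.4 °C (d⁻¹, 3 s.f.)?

k_d(T₂) = k_d(T₁) · θ^(T₂−T₁) = 0.114 × 1.047^(10.4−20.0)
= 0.114 × 1.047^-9.60 = 0.114 × 0.6434 = 0.07335 d⁻¹.

k_d ≈ 0.0734 d⁻¹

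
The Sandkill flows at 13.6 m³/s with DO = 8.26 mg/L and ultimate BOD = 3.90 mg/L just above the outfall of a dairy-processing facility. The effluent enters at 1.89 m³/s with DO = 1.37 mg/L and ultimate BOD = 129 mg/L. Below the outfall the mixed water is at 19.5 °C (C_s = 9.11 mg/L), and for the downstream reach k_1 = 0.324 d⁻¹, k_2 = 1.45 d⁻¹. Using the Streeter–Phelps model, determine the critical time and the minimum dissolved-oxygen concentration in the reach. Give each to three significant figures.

Mixed DO = (13.6×8.26 + 1.89×1.37)/(13.6+1.89) = 114.9/15.49 = 7.419 mg/L.
Mixed L₀ = (13.6×3.90 + 1.89×129)/(15.49) = 296.8/15.49 = 19.16 mg/L.
Initial deficit D₀ = C_s − DO₀ = 9.11 − 7.419 = 1.691 mg/L.
t_c = (1/1.126) ln[(1.45/0.324)(1 − 1.691×1.126/(0.324×19.16))] = 0.8881 × ln(3.103) = 1.006 d.
D_c = (0.324/1.45) × 19.16 × e^(−0.324×1.006) = 0.2234 × 19.16 × 0.7219 = 3.091 mg/L.
Minimum DO = 9.11 − 3.091 = 6.019 mg/L.

t_c ≈ 1.01 d; minimum DO ≈ 6.02 mg/L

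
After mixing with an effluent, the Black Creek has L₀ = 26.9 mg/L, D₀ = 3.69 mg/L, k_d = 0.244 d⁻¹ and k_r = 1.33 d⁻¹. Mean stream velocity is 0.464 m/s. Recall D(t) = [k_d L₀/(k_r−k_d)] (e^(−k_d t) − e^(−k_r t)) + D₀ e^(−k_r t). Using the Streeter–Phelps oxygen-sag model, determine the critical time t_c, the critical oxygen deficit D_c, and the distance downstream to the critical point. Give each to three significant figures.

t_c ≈ 0.693 d; D_c ≈ 4.17 mg/L; x_c ≈ 27.8 km

At the critical point dD/dt = 0, so k_d L₀ e^(−k_d t) = k_r D. Substituting D(t) from the Streeter–Phelps equation and solving for t gives
t_c = ln[(k_r/k_d)(1 − D₀(k_r−k_d)/(k_d L₀))] / (k_r−k_d).
Here k_r−k_d = 1.086 d⁻¹ and 1 − D₀(k_r−k_d)/(k_d L₀) = 1 − 3.69×1.086/(0.244×26.9) = 0.3895, so
t_c = ln(5.451 × 0.3895) / 1.086 = 0.7528 / 1.086 = 0.6932 d.
L(t_c) = L₀ e^(−k_d t_c) = 26.9 × 0.8444 = 22.71 mg/L, and at the critical point k_r D_c = k_d L, so D_c = (0.244/1.33) × 22.71 = 4.167 mg/L.
x_c = v t_c = 0.464 m/s × 0.6932 d × 86400 s/d = 27790 m ≈ 27.8 km.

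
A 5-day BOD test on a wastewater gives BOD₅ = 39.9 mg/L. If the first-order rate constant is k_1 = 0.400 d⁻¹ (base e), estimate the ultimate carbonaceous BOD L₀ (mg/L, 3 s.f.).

BOD₅ = L₀(1 − e^(−5k_1)) ⇒ L₀ = BOD₅ / (1 − e^(−5×0.400))
= 39.9 / (1 − 0.1353) = 39.9 / 0.8647 = 46.15 mg/L.

L₀ ≈ 46.1 mg/L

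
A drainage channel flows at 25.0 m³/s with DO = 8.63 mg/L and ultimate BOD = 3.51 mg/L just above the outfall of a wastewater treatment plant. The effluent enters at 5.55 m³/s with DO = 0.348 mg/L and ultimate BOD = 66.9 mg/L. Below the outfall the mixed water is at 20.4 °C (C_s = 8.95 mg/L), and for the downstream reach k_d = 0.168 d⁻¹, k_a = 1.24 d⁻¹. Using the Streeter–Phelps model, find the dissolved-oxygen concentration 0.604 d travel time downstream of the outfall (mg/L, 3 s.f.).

DO ≈ 7.07 mg/L

Mixed DO = (25.0×8.63 + 5.55×0.348)/(25.0+5.55) = 217.7/30.55 = 7.125 mg/L.
Mixed L₀ = (25.0×3.51 + 5.55×66.9)/(30.55) = 459.0/30.55 = 15.03 mg/L.
Initial deficit D₀ = C_s − DO₀ = 8.95 − 7.125 = 1.825 mg/L.
D(0.604) = [0.168×15.03/(1.24−0.168)](e^(−0.168×0.604) − e^(−1.24×0.604)) + 1.825 e^(−1.24×0.604)
= 2.355 × (0.9035 − 0.4729) + 1.825 × 0.4729 = 1.877 mg/L.
DO = 8.95 − 1.877 = 7.073 mg/L.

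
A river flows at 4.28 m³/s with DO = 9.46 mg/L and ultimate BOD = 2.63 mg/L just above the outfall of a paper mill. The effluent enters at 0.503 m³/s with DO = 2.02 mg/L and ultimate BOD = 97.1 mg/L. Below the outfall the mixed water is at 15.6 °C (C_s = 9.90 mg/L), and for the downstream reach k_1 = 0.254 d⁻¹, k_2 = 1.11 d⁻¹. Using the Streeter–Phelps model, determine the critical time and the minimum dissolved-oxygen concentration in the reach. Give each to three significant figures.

Mixed DO = (4.28×9.46 + 0.503×2.02)/(4.28+0.503) = 41.50/4.783 = 8.678 mg/L.
Mixed L₀ = (4.28×2.63 + 0.503×97.1)/(4.783) = 60.10/4.783 = 12.56 mg/L.
Initial deficit D₀ = C_s − DO₀ = 9.90 − 8.678 = 1.222 mg/L.
t_c = (1/0.8560) ln[(1.11/0.254)(1 − 1.222×0.8560/(0.254×12.56))] = 1.168 × ln(2.937) = 1.259 d.
D_c = (0.254/1.11) × 12.56 × e^(−0.254×1.259) = 0.2288 × 12.56 × 0.7264 = 2.088 mg/L.
Minimum DO = 9.90 − 2.088 = 7.812 mg/L.

t_c ≈ 1.26 d; minimum DO ≈ 7.81 mg/L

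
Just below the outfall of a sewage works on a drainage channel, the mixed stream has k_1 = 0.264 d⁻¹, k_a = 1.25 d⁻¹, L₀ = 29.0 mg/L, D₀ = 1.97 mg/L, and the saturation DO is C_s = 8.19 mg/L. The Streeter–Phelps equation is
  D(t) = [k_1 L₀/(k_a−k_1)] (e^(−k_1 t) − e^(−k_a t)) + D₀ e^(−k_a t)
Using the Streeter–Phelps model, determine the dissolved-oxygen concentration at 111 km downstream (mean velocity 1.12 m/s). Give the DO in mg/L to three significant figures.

Travel time t = x/v = 111 km / (1.12 m/s) = 111000 m / 1.12 m/s = 99110 s = 1.147 d.
k_1 L₀/(k_a−k_1) = 0.264×29.0/(1.25−0.264) = 7.656/0.9860 = 7.765 mg/L.
e^(−k_1 t) = e^(−0.264×1.147) = 0.7387; e^(−k_a t) = e^(−1.25×1.147) = 0.2384.
D = 7.765 × (0.7387 − 0.2384) + 1.97 × 0.2384 = 3.885 + 0.4696 = 4.355 mg/L.
DO = C_s − D = 8.19 − 4.355 = 3.835 mg/L.

DO ≈ 3.84 mg/L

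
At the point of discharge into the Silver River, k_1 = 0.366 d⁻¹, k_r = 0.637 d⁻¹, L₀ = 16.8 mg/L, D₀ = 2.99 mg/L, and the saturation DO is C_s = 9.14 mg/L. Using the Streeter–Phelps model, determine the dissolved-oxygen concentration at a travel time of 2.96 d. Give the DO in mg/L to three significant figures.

k_1 L₀/(k_r−k_1) = 0.366×16.8/(0.637−0.366) = 6.149/0.2710 = 22.69 mg/L.
e^(−k_1 t) = e^(−0.366×2.960) = 0.3385; e^(−k_r t) = e^(−0.637×2.960) = 0.1518.
D = 22.69 × (0.3385 − 0.1518) + 2.99 × 0.1518 = 4.236 + 0.4537 = 4.690 mg/L.
DO = C_s − D = 9.14 − 4.690 = 4.450 mg/L.

DO ≈ 4.45 mg/L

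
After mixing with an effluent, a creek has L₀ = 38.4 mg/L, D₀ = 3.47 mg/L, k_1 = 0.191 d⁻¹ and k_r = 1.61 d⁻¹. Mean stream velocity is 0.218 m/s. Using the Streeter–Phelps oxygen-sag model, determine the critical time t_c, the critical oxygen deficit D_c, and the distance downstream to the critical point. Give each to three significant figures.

t_c = [1/(k_r−k_1)] ln[(k_r/k_1)(1 − D₀(k_r−k_1)/(k_1 L₀))]
= [1/(1.61−0.191)] ln[(1.61/0.191)(1 − 3.47×1.419/(0.191×38.4))]
= (1/1.419) ln[8.429 × 0.3287] = 0.7047 × ln(2.770) = 0.7047 × 1.019 = 0.7181 d.
L(t_c) = L₀ e^(−k_1 t_c) = 38.4 × 0.8718 = 33.48 mg/L, and at the critical point k_r D_c = k_1 L, so D_c = (0.191/1.61) × 33.48 = 3.972 mg/L.
x_c = v t_c = 0.218 m/s × 0.7181 d × 86400 s/d = 13530 m ≈ 13.5 km.

t_c ≈ 0.718 d; D_c ≈ 3.97 mg/L; x_c ≈ 13.5 km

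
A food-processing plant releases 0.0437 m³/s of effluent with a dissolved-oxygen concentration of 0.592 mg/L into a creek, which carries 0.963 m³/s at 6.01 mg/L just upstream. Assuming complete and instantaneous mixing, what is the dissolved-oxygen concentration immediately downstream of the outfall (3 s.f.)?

5.77 mg/L

Flow-weighted mixing: C = (Q_r C_r + Q_w C_w)/(Q_r + Q_w)
= (0.963×6.01 + 0.0437×0.592)/(0.963 + 0.0437) = 5.814/1.007 = 5.775 mg/L.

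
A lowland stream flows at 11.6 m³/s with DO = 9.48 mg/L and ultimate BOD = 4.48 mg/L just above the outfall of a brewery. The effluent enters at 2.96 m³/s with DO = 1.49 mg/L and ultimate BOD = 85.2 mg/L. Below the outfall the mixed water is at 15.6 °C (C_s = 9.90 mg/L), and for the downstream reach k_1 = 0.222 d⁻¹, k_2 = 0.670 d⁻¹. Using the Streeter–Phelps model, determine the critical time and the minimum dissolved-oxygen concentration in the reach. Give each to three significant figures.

Mixed DO = (11.6×9.48 + 2.96×1.49)/(11.6+2.96) = 114.4/14.56 = 7.856 mg/L.
Mixed L₀ = (11.6×4.48 + 2.96×85.2)/(14.56) = 304.2/14.56 = 20.89 mg/L.
Initial deficit D₀ = C_s − DO₀ = 9.90 − 7.856 = 2.044 mg/L.
t_c = (1/0.4480) ln[(0.670/0.222)(1 − 2.044×0.4480/(0.222×20.89))] = 2.232 × ln(2.422) = 1.975 d.
D_c = (0.222/0.670) × 20.89 × e^(−0.222×1.975) = 0.3313 × 20.89 × 0.6451 = 4.465 mg/L.
Minimum DO = 9.90 − 4.465 = 5.435 mg/L.

t_c ≈ 1.97 d; minimum DO ≈ 5.43 mg/L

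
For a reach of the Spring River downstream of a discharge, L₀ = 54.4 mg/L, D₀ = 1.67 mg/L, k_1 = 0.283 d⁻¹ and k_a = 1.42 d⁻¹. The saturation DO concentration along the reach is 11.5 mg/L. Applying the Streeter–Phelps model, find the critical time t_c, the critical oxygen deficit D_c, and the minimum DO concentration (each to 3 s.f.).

t_c ≈ 1.30 d; D_c ≈ 7.50 mg/L; min DO ≈ 4.00 mg/L

With k_a/k_1 = 5.018 and 1 − D₀(k_a−k_1)/(k_1 L₀) = 0.8767,
t_c = ln(5.018 × 0.8767) / (1.42 − 0.283) = ln(4.399) / 1.137 = 1.481/1.137 = 1.303 d.
D_c = (k_1/k_a) L₀ e^(−k_1 t_c) = (0.283/1.42) × 54.4 × e^(−0.283×1.303) = 0.1993 × 54.4 × 0.6916 = 7.498 mg/L.
Minimum DO = C_s − D_c = 11.5 − 7.498 = 4.002 mg/L.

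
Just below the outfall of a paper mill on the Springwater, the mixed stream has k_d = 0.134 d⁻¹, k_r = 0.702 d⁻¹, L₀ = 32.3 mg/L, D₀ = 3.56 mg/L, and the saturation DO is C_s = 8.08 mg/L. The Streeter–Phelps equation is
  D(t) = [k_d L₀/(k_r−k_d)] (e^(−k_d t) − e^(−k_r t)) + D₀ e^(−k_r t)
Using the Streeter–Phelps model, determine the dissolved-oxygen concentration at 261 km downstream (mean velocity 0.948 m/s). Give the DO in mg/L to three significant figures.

DO ≈ 3.54 mg/L

Travel time t = x/v = 261 km / (0.948 m/s) = 261000 m / 0.948 m/s = 275300 s = 3.187 d.
k_d L₀/(k_r−k_d) = 0.134×32.3/(0.702−0.134) = 4.328/0.5680 = 7.620 mg/L.
e^(−k_d t) = e^(−0.134×3.187) = 0.6525; e^(−k_r t) = e^(−0.702×3.187) = 0.1068.
D = 7.620 × (0.6525 − 0.1068) + 3.56 × 0.1068 = 4.158 + 0.3802 = 4.538 mg/L.
DO = C_s − D = 8.08 − 4.538 = 3.542 mg/L.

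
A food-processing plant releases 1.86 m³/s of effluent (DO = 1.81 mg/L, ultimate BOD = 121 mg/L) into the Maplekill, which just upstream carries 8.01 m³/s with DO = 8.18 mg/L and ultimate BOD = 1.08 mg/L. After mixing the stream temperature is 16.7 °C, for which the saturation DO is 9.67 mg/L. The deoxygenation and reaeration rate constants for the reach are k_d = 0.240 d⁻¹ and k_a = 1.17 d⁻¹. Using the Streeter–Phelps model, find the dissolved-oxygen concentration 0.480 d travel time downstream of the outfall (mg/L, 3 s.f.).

Mixed DO = (8.01×8.18 + 1.86×1.81)/(8.01+1.86) = 68.89/9.870 = 6.980 mg/L.
Mixed L₀ = (8.01×1.08 + 1.86×121)/(9.870) = 233.7/9.870 = 23.68 mg/L.
Initial deficit D₀ = C_s − DO₀ = 9.67 − 6.980 = 2.690 mg/L.
D(0.480) = [0.240×23.68/(1.17−0.240)](e^(−0.240×0.480) − e^(−1.17×0.480)) + 2.690 e^(−1.17×0.480)
= 6.111 × (0.8912 − 0.5703) + 2.690 × 0.5703 = 3.495 mg/L.
DO = 9.67 − 3.495 = 6.175 mg/L.

DO ≈ 6.17 mg/L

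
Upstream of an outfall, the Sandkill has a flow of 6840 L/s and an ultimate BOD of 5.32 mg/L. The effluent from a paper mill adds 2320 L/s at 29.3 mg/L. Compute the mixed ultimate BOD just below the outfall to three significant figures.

Flow-weighted mixing: C = (Q_r C_r + Q_w C_w)/(Q_r + Q_w)
= (6840×5.32 + 2320×29.3)/(6840 + 2320) = 104400/9160 = 11.39 mg/L.

11.4 mg/L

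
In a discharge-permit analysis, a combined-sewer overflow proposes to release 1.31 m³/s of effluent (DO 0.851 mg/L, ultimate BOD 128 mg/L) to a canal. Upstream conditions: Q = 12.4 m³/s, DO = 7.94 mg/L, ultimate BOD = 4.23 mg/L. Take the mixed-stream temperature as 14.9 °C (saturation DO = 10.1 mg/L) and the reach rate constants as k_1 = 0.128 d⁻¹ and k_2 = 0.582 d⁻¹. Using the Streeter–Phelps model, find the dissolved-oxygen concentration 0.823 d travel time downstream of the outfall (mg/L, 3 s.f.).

DO ≈ 7.07 mg/L

Mixed DO = (12.4×7.94 + 1.31×0.851)/(12.4+1.31) = 99.57/13.71 = 7.263 mg/L.
Mixed L₀ = (12.4×4.23 + 1.31×128)/(13.71) = 220.1/13.71 = 16.06 mg/L.
Initial deficit D₀ = C_s − DO₀ = 10.1 − 7.263 = 2.837 mg/L.
D(0.823) = [0.128×16.06/(0.582−0.128)](e^(−0.128×0.823) − e^(−0.582×0.823)) + 2.837 e^(−0.582×0.823)
= 4.527 × (0.9000 − 0.6194) + 2.837 × 0.6194 = 3.028 mg/L.
DO = 10.1 − 3.028 = 7.072 mg/L.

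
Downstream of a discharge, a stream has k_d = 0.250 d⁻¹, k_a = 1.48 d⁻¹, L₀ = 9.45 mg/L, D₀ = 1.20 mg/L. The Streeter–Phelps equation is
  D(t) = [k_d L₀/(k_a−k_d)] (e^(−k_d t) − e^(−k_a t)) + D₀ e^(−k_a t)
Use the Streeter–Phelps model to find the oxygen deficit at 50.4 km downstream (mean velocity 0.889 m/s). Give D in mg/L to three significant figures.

Travel time t = x/v = 50.4 km / (0.889 m/s) = 50400 m / 0.889 m/s = 56690 s = 0.6562 d.
k_d L₀/(k_a−k_d) = 0.250×9.45/(1.48−0.250) = 2.362/1.230 = 1.921 mg/L.
e^(−k_d t) = e^(−0.250×0.6562) = 0.8487; e^(−k_a t) = e^(−1.48×0.6562) = 0.3787.
D = 1.921 × (0.8487 − 0.3787) + 1.20 × 0.3787 = 0.9028 + 0.4544 = 1.357 mg/L.

D ≈ 1.36 mg/L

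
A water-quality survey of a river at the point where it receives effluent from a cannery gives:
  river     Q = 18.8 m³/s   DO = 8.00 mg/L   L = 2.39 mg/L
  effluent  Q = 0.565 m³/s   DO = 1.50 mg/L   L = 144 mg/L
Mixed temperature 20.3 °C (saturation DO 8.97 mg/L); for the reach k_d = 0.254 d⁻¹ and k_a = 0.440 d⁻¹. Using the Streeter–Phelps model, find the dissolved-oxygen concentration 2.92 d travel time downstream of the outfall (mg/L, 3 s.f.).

DO ≈ 6.87 mg/L

Mixed DO = (18.8×8.00 + 0.565×1.50)/(18.8+0.565) = 151.2/19.37 = 7.810 mg/L.
Mixed L₀ = (18.8×2.39 + 0.565×144)/(19.37) = 126.3/19.37 = 6.522 mg/L.
Initial deficit D₀ = C_s − DO₀ = 8.97 − 7.810 = 1.160 mg/L.
D(2.92) = [0.254×6.522/(0.440−0.254)](e^(−0.254×2.92) − e^(−0.440×2.92)) + 1.160 e^(−0.440×2.92)
= 8.906 × (0.4763 − 0.2767) + 1.160 × 0.2767 = 2.099 mg/L.
DO = 8.97 − 2.099 = 6.871 mg/L.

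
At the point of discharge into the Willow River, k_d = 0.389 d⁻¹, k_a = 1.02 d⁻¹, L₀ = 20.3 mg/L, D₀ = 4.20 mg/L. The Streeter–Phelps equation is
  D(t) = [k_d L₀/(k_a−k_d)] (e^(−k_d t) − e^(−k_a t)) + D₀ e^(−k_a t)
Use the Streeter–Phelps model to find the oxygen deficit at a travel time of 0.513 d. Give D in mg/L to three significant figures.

D ≈ 5.32 mg/L

k_d L₀/(k_a−k_d) = 0.389×20.3/(1.02−0.389) = 7.897/0.6310 = 12.51 mg/L.
e^(−k_d t) = e^(−0.389×0.5130) = 0.8191; e^(−k_a t) = e^(−1.02×0.5130) = 0.5926.
D = 12.51 × (0.8191 − 0.5926) + 4.20 × 0.5926 = 2.835 + 2.489 = 5.324 mg/L.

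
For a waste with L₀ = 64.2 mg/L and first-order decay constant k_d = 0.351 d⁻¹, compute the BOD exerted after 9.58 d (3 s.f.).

y ≈ 62.0 mg/L

y_t = L₀(1 − e^(−k_d t)) = 64.2 × (1 − e^(−0.351×9.58))
= 64.2 × (1 − 0.03465) = 64.2 × 0.9654 = 61.98 mg/L.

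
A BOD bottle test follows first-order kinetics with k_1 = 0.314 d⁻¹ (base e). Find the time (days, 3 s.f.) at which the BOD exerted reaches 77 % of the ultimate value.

t ≈ 4.68 d

y/L₀ = 1 − e^(−k_1 t) = 0.77 ⇒ e^(−k_1 t) = 0.230
t = −ln(0.230) / 0.314 = 1.470 / 0.314 = 4.680 d.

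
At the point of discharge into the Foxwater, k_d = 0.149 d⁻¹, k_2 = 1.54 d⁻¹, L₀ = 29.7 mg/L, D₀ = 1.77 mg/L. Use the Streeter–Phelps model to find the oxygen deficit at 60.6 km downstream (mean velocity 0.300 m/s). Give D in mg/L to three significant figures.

D ≈ 2.21 mg/L

Travel time t = x/v = 60.6 km / (0.300 m/s) = 60600 m / 0.300 m/s = 202000 s = 2.338 d.
k_d L₀/(k_2−k_d) = 0.149×29.7/(1.54−0.149) = 4.425/1.391 = 3.181 mg/L.
e^(−k_d t) = e^(−0.149×2.338) = 0.7058; e^(−k_2 t) = e^(−1.54×2.338) = 0.02731.
D = 3.181 × (0.7058 − 0.02731) + 1.77 × 0.02731 = 2.159 + 0.04834 = 2.207 mg/L.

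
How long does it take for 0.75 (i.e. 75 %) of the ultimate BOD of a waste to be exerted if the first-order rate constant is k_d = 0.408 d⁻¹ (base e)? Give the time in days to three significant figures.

y/L₀ = 1 − e^(−k_d t) = 0.75 ⇒ e^(−k_d t) = 0.250
t = −ln(0.250) / 0.408 = 1.386 / 0.408 = 3.398 d.

t ≈ 3.40 d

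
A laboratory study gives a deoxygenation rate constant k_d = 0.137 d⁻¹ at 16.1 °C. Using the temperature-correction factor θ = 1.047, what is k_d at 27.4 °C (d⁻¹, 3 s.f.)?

k_d ≈ 0.230 d⁻¹

k_d(T₂) = k_d(T₁) · θ^(T₂−T₁) = 0.137 × 1.047^(27.4−16.1)
= 0.137 × 1.047^11.3 = 0.137 × 1.680 = 0.2302 d⁻¹.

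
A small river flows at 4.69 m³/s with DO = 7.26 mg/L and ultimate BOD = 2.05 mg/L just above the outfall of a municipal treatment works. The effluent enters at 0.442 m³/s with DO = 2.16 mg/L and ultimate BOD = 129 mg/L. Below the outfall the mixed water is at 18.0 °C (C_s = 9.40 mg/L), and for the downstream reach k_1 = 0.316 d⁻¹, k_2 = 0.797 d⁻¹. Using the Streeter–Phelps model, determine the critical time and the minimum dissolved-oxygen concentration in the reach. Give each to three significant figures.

Mixed DO = (4.69×7.26 + 0.442×2.16)/(4.69+0.442) = 35.00/5.132 = 6.821 mg/L.
Mixed L₀ = (4.69×2.05 + 0.442×129)/(5.132) = 66.63/5.132 = 12.98 mg/L.
Initial deficit D₀ = C_s − DO₀ = 9.40 − 6.821 = 2.579 mg/L.
t_c = (1/0.4810) ln[(0.797/0.316)(1 − 2.579×0.4810/(0.316×12.98))] = 2.079 × ln(1.760) = 1.175 d.
D_c = (0.316/0.797) × 12.98 × e^(−0.316×1.175) = 0.3965 × 12.98 × 0.6899 = 3.552 mg/L.
Minimum DO = 9.40 − 3.552 = 5.848 mg/L.

t_c ≈ 1.17 d; minimum DO ≈ 5.85 mg/L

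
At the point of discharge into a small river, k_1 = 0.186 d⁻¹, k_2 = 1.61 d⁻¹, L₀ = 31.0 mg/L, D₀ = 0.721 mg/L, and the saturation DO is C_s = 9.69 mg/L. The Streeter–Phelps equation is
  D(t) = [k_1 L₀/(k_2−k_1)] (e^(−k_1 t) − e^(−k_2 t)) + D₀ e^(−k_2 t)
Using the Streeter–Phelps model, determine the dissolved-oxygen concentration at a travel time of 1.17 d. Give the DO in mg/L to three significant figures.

k_1 L₀/(k_2−k_1) = 0.186×31.0/(1.61−0.186) = 5.766/1.424 = 4.049 mg/L.
e^(−k_1 t) = e^(−0.186×1.170) = 0.8044; e^(−k_2 t) = e^(−1.61×1.170) = 0.1520.
D = 4.049 × (0.8044 − 0.1520) + 0.721 × 0.1520 = 2.642 + 0.1096 = 2.751 mg/L.
DO = C_s − D = 9.69 − 2.751 = 6.939 mg/L.

DO ≈ 6.94 mg/L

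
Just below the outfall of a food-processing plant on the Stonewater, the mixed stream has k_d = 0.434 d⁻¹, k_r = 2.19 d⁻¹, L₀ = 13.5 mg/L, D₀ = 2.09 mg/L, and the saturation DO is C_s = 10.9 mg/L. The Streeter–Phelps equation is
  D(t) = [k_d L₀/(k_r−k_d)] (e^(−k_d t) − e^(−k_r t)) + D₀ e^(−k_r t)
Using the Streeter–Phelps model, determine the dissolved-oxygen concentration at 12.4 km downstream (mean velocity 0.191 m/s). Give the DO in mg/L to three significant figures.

Travel time t = x/v = 12.4 km / (0.191 m/s) = 12400 m / 0.191 m/s = 64920 s = 0.7514 d.
k_d L₀/(k_r−k_d) = 0.434×13.5/(2.19−0.434) = 5.859/1.756 = 3.337 mg/L.
e^(−k_d t) = e^(−0.434×0.7514) = 0.7217; e^(−k_r t) = e^(−2.19×0.7514) = 0.1929.
D = 3.337 × (0.7217 − 0.1929) + 2.09 × 0.1929 = 1.764 + 0.4032 = 2.168 mg/L.
DO = C_s − D = 10.9 − 2.168 = 8.732 mg/L.

DO ≈ 8.73 mg/L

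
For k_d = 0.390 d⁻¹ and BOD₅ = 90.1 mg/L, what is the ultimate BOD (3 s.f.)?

L₀ ≈ 105 mg/L

BOD₅ = L₀(1 − e^(−5k_d)) ⇒ L₀ = BOD₅ / (1 − e^(−5×0.390))
= 90.1 / (1 − 0.1423) = 90.1 / 0.8577 = 105.0 mg/L.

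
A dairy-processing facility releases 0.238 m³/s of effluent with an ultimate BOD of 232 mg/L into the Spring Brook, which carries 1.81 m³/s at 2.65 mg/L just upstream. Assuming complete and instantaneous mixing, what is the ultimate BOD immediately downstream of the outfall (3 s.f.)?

29.3 mg/L

Flow-weighted mixing: C = (Q_r C_r + Q_w C_w)/(Q_r + Q_w)
= (1.81×2.65 + 0.238×232)/(1.81 + 0.238) = 60.01/2.048 = 29.30 mg/L.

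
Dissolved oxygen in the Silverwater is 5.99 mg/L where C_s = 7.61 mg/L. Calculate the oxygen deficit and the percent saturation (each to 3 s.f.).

D ≈ 1.62 mg/L; 78.7 % saturation

D = C_s − C = 7.61 − 5.99 = 1.62 mg/L.
% saturation = 5.99/7.61 × 100 = 78.7 %.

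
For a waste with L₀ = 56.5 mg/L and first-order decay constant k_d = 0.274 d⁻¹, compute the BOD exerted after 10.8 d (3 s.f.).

y ≈ 53.6 mg/L

y_t = L₀(1 − e^(−k_d t)) = 56.5 × (1 − e^(−0.274×10.8))
= 56.5 × (1 − 0.05186) = 56.5 × 0.9481 = 53.57 mg/L.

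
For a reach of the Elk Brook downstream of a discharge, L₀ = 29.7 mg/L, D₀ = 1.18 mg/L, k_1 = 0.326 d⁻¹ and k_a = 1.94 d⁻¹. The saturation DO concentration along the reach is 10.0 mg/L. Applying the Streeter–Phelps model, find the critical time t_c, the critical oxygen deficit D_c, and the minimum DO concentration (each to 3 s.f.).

t_c ≈ 0.969 d; D_c ≈ 3.64 mg/L; min DO ≈ 6.36 mg/L

At the critical point dD/dt = 0, so k_1 L₀ e^(−k_1 t) = k_a D. Substituting D(t) from the Streeter–Phelps equation and solving for t gives
t_c = ln[(k_a/k_1)(1 − D₀(k_a−k_1)/(k_1 L₀))] / (k_a−k_1).
Here k_a−k_1 = 1.614 d⁻¹ and 1 − D₀(k_a−k_1)/(k_1 L₀) = 1 − 1.18×1.614/(0.326×29.7) = 0.8033, so
t_c = ln(5.951 × 0.8033) / 1.614 = 1.565 / 1.614 = 0.9693 d.
D_c = (k_1/k_a) L₀ e^(−k_1 t_c) = (0.326/1.94) × 29.7 × e^(−0.326×0.9693) = 0.1680 × 29.7 × 0.7291 = 3.639 mg/L.
Minimum DO = C_s − D_c = 10.0 − 3.639 = 6.361 mg/L.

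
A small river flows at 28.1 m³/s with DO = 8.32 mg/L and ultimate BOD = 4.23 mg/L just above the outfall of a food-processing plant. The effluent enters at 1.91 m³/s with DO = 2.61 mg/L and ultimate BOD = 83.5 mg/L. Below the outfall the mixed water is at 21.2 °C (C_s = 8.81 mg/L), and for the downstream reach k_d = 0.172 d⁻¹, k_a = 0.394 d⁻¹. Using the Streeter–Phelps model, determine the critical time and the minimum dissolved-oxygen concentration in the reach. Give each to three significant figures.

t_c ≈ 3.16 d; minimum DO ≈ 6.46 mg/L

Mixed DO = (28.1×8.32 + 1.91×2.61)/(28.1+1.91) = 238.8/30.01 = 7.957 mg/L.
Mixed L₀ = (28.1×4.23 + 1.91×83.5)/(30.01) = 278.3/30.01 = 9.275 mg/L.
Initial deficit D₀ = C_s − DO₀ = 8.81 − 7.957 = 0.8534 mg/L.
t_c = (1/0.2220) ln[(0.394/0.172)(1 − 0.8534×0.2220/(0.172×9.275))] = 4.505 × ln(2.019) = 3.164 d.
D_c = (0.172/0.394) × 9.275 × e^(−0.172×3.164) = 0.4365 × 9.275 × 0.5803 = 2.350 mg/L.
Minimum DO = 8.81 − 2.350 = 6.460 mg/L.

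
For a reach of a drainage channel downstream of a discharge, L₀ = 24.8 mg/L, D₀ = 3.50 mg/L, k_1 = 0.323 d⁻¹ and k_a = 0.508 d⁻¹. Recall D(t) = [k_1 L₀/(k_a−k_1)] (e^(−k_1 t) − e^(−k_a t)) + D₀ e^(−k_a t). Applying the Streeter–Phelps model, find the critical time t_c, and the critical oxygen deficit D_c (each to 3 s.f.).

t_c ≈ 1.99 d; D_c ≈ 8.29 mg/L

t_c = [1/(k_a−k_1)] ln[(k_a/k_1)(1 − D₀(k_a−k_1)/(k_1 L₀))]
= [1/(0.508−0.323)] ln[(0.508/0.323)(1 − 3.50×0.1850/(0.323×24.8))]
= (1/0.1850) ln[1.573 × 0.9192] = 5.405 × ln(1.446) = 5.405 × 0.3685 = 1.992 d.
D_c = (k_1/k_a) L₀ e^(−k_1 t_c) = (0.323/0.508) × 24.8 × e^(−0.323×1.992) = 0.6358 × 24.8 × 0.5255 = 8.286 mg/L.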